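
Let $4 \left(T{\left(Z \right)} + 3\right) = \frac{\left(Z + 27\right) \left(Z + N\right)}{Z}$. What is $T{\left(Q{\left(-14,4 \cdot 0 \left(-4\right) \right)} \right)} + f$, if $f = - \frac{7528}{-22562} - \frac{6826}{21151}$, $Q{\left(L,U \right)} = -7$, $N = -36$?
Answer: $\frac{46307517420}{1670231017} \approx 27.725$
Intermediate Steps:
$f = \frac{2608258}{238604431}$ ($f = \left(-7528\right) \left(- \frac{1}{22562}\right) - \frac{6826}{21151} = \frac{3764}{11281} - \frac{6826}{21151} = \frac{2608258}{238604431} \approx 0.010931$)
$T{\left(Z \right)} = -3 + \frac{\left(-36 + Z\right) \left(27 + Z\right)}{4 Z}$ ($T{\left(Z \right)} = -3 + \frac{\left(Z + 27\right) \left(Z - 36\right) \frac{1}{Z}}{4} = -3 + \frac{\left(27 + Z\right) \left(-36 + Z\right) \frac{1}{Z}}{4} = -3 + \frac{\left(-36 + Z\right) \left(27 + Z\right) \frac{1}{Z}}{4} = -3 + \frac{\frac{1}{Z} \left(-36 + Z\right) \left(27 + Z\right)}{4} = -3 + \frac{\left(-36 + Z\right) \left(27 + Z\right)}{4 Z}$)
$T{\left(Q{\left(-14,4 \cdot 0 \left(-4\right) \right)} \right)} + f = \frac{-972 - 7 \left(-21 - 7\right)}{4 \left(-7\right)} + \frac{2608258}{238604431} = \frac{1}{4} \left(- \frac{1}{7}\right) \left(-972 - -196\right) + \frac{2608258}{238604431} = \frac{1}{4} \left(- \frac{1}{7}\right) \left(-972 + 196\right) + \frac{2608258}{238604431} = \frac{1}{4} \left(- \frac{1}{7}\right) \left(-776\right) + \frac{2608258}{238604431} = \frac{194}{7} + \frac{2608258}{238604431} = \frac{46307517420}{1670231017}$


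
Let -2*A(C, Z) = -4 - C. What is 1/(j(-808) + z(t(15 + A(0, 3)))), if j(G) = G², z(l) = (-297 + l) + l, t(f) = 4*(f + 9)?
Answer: 1/652775 ≈ 1.5319e-6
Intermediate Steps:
A(C, Z) = 2 + C/2 (A(C, Z) = -(-4 - C)/2 = 2 + C/2)
t(f) = 36 + 4*f (t(f) = 4*(9 + f) = 36 + 4*f)
z(l) = -297 + 2*l
1/(j(-808) + z(t(15 + A(0, 3)))) = 1/((-808)² + (-297 + 2*(36 + 4*(15 + (2 + (½)*0))))) = 1/(652864 + (-297 + 2*(36 + 4*(15 + (2 + 0))))) = 1/(652864 + (-297 + 2*(36 + 4*(15 + 2)))) = 1/(652864 + (-297 + 2*(36 + 4*17))) = 1/(652864 + (-297 + 2*(36 + 68))) = 1/(652864 + (-297 + 2*104)) = 1/(652864 + (-297 + 208)) = 1/(652864 - 89) = 1/652775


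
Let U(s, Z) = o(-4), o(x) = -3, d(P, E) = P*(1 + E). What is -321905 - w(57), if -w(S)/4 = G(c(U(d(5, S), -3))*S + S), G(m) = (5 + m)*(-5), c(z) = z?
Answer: -319725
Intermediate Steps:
U(s, Z) = -3
G(m) = -25 - 5*m
w(S) = 100 - 40*S (w(S) = -4*(-25 - 5*(-3*S + S)) = -4*(-25 - (-10)*S) = -4*(-25 + 10*S) = 100 - 40*S)
-321905 - w(57) = -321905 - (100 - 40*57) = -321905 - (100 - 2280) = -321905 - 1*(-2180) = -321905 + 2180 = -319725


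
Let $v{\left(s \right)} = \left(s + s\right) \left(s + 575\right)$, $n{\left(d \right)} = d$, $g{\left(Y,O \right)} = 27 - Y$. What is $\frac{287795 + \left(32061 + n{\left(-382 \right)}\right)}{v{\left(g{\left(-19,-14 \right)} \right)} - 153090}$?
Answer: $- \frac{159737}{47979} \approx -3.3293$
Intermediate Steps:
$v{\left(s \right)} = 2 s \left(575 + s\right)$
$\frac{287795 + \left(32061 + n{\left(-382 \right)}\right)}{v{\left(g{\left(-19,-14 \right)} \right)} - 153090} = \frac{287795 + \left(32061 - 382\right)}{2 \left(27 - -19\right) \left(575 + \left(27 - -19\right)\right) - 153090} = \frac{287795 + 31679}{2 \left(27 + 19\right) \left(575 + \left(27 + 19\right)\right) - 153090} = \frac{319474}{2 \cdot 46 \left(575 + 46\right) - 153090} = \frac{319474}{2 \cdot 46 \cdot 621 - 153090} = \frac{319474}{57132 - 153090} = \frac{319474}{-95958} = 319474 \left(- \frac{1}{95958}\right) = - \frac{159737}{47979}$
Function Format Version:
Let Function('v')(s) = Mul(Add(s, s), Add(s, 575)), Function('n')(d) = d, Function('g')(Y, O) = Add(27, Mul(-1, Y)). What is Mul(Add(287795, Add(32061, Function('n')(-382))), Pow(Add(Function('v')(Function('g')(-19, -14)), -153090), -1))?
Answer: Rational(-159737, 47979) ≈ -3.3293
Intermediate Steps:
Function('v')(s) = Mul(2, s, Add(575, s)) (Function('v')(s) = Mul(Mul(2, s), Add(575, s)) = Mul(2, s, Add(575, s)))
Mul(Add(287795, Add(32061, Function('n')(-382))), Pow(Add(Function('v')(Function('g')(-19, -14)), -153090), -1)) = Mul(Add(287795, Add(32061, -382)), Pow(Add(Mul(2, Add(27, Mul(-1, -19)), Add(575, Add(27, Mul(-1, -19)))), -153090), -1)) = Mul(Add(287795, 31679), Pow(Add(Mul(2, Add(27, 19), Add(575, Add(27, 19))), -153090), -1)) = Mul(319474, Pow(Add(Mul(2, 46, Add(575, 46)), -153090), -1)) = Mul(319474, Pow(Add(Mul(2, 46, 621), -153090), -1)) = Mul(319474, Pow(Add(57132, -153090), -1)) = Mul(319474, Pow(-95958, -1)) = Mul(319474, Rational(-1, 95958)) = Rational(-159737, 47979)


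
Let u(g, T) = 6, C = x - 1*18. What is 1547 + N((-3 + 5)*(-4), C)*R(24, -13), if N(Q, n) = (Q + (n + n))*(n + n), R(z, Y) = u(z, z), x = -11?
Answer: 24515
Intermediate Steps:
C = -29 (C = -11 - 1*18 = -11 - 18 = -29)
R(z, Y) = 6
N(Q, n) = 2*n*(Q + 2*n) (N(Q, n) = (Q + 2*n)*(2*n) = 2*n*(Q + 2*n))
1547 + N((-3 + 5)*(-4), C)*R(24, -13) = 1547 + (2*(-29)*((-3 + 5)*(-4) + 2*(-29)))*6 = 1547 + (2*(-29)*(2*(-4) - 58))*6 = 1547 + (2*(-29)*(-8 - 58))*6 = 1547 + (2*(-29)*(-66))*6 = 1547 + 3828*6 = 1547 + 22968 = 24515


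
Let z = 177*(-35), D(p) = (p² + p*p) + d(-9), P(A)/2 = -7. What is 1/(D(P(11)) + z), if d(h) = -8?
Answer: -1/5811 ≈ -0.00017209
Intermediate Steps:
P(A) = -14 (P(A) = 2*(-7) = -14)
D(p) = -8 + 2*p² (D(p) = (p² + p*p) - 8 = (p² + p²) - 8 = 2*p² - 8 = -8 + 2*p²)
z = -6195
1/(D(P(11)) + z) = 1/((-8 + 2*(-14)²) - 6195) = 1/((-8 + 2*196) - 6195) = 1/((-8 + 392) - 6195) = 1/(384 - 6195) = 1/(-5811) = -1/5811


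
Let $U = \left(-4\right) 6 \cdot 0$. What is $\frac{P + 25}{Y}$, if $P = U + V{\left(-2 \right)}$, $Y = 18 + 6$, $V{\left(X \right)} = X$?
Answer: $\frac{23}{24} \approx 0.95833$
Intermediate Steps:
$U = 0$ ($U = \left(-24\right) 0 = 0$)
$Y = 24$
$P = -2$ ($P = 0 - 2 = -2$)
$\frac{P + 25}{Y} = \frac{-2 + 25}{24} = \frac{1}{24} \cdot 23 = \frac{23}{24}$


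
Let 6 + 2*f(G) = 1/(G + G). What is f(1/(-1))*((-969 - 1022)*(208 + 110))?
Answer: 4115397/2 ≈ 2.0577e+6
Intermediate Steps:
f(G) = -3 + 1/(4*G) (f(G) = -3 + 1/(2*(G + G)) = -3 + 1/(2*((2*G))) = -3 + (1/(2*G))/2 = -3 + 1/(4*G))
f(1/(-1))*((-969 - 1022)*(208 + 110)) = (-3 + 1/(4*(1/(-1))))*((-969 - 1022)*(208 + 110)) = (-3 + (¼)/(-1))*(-1991*318) = (-3 + (¼)*(-1))*(-633138) = (-3 - ¼)*(-633138) = -13/4*(-633138) = 4115397/2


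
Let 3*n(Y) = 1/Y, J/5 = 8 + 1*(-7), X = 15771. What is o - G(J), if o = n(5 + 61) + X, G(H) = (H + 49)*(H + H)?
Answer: 3015739/198 ≈ 15231.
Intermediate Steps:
J = 5 (J = 5*(8 + 1*(-7)) = 5*(8 - 7) = 5*1 = 5)
n(Y) = 1/(3*Y)
G(H) = 2*H*(49 + H) (G(H) = (49 + H)*(2*H) = 2*H*(49 + H))
o = 3122659/198 (o = 1/(3*(5 + 61)) + 15771 = (1/3)/66 + 15771 = (1/3)*(1/66) + 15771 = 1/198 + 15771 = 3122659/198 ≈ 15771.)
o - G(J) = 3122659/198 - 2*5*(49 + 5) = 3122659/198 - 2*5*54 = 3122659/198 - 1*540 = 3122659/198 - 540 = 3015739/198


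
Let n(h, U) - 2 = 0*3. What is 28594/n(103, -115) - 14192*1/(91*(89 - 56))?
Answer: 42919699/3003 ≈ 14292.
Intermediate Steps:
n(h, U) = 2 (n(h, U) = 2 + 0*3 = 2 + 0 = 2)
28594/n(103, -115) - 14192*1/(91*(89 - 56)) = 28594/2 - 14192*1/(91*(89 - 56)) = 28594*(½) - 14192/(33*91) = 14297 - 14192/3003 = 42919699/3003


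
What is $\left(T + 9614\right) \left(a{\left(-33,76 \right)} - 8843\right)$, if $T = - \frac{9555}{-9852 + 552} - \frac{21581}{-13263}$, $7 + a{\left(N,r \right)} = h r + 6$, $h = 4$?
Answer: $- \frac{33766445881357}{411153} \approx -8.2126 \cdot 10^{7}$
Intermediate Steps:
$a{\left(N,r \right)} = -1 + 4 r$ ($a{\left(N,r \right)} = -7 + \left(4 r + 6\right) = -7 + \left(6 + 4 r\right) = -1 + 4 r$)
$T = \frac{21828751}{8223060}$ ($T = - \frac{9555}{-9300} - - \frac{21581}{13263} = \left(-9555\right) \left(- \frac{1}{9300}\right) + \frac{21581}{13263} = \frac{637}{620} + \frac{21581}{13263} = \frac{21828751}{8223060} \approx 2.6546$)
$\left(T + 9614\right) \left(a{\left(-33,76 \right)} - 8843\right) = \left(\frac{21828751}{8223060} + 9614\right) \left(\left(-1 + 4 \cdot 76\right) - 8843\right) = \frac{79078327591 \left(\left(-1 + 304\right) - 8843\right)}{8223060} = \frac{79078327591 \left(303 - 8843\right)}{8223060} = \frac{79078327591}{8223060} \left(-8540\right) = - \frac{33766445881357}{411153}$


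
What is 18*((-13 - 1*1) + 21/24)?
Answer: -945/4 ≈ -236.25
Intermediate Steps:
18*((-13 - 1*1) + 21/24) = 18*((-13 - 1) + 21*(1/24)) = 18*(-14 + 7/8) = 18*(-105/8) = -945/4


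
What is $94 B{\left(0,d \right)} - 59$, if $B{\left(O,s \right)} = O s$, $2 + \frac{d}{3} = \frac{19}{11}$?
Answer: $-59$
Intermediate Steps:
$d = - \frac{9}{11}$ ($d = -6 + 3 \cdot \frac{19}{11} = -6 + \frac{57}{11} = - \frac{9}{11} \approx -0.81818$)
$94 B{\left(0,d \right)} - 59 = 94 \cdot 0 \left(- \frac{9}{11}\right) - 59 = 94 \cdot 0 - 59 = 0 - 59 = -59$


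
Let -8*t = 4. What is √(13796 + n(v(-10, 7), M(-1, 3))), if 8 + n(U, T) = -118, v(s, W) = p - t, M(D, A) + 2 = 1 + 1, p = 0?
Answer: √13670 ≈ 116.92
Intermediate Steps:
t = -½ (t = -⅛*4 = -½ ≈ -0.50000)
M(D, A) = 0 (M(D, A) = -2 + (1 + 1) = -2 + 2 = 0)
v(s, W) = ½ (v(s, W) = 0 - 1*(-½) = 0 + ½ = ½)
n(U, T) = -126 (n(U, T) = -8 - 118 = -126)
√(13796 + n(v(-10, 7), M(-1, 3))) = √(13796 - 126) = √13670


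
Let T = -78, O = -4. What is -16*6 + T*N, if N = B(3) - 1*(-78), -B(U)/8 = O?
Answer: -8676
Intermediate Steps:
B(U) = 32 (B(U) = -8*(-4) = 32)
N = 110 (N = 32 - 1*(-78) = 32 + 78 = 110)
-16*6 + T*N = -16*6 - 78*110 = -96 - 8580 = -8676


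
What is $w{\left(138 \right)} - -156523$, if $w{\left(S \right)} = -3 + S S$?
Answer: $175564$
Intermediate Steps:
$w{\left(S \right)} = -3 + S^{2}$
$w{\left(138 \right)} - -156523 = \left(-3 + 138^{2}\right) - -156523 = \left(-3 + 19044\right) + 156523 = 19041 + 156523 = 175564$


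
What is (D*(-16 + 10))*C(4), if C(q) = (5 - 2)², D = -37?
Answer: 1998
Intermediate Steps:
C(q) = 9 (C(q) = 3² = 9)
(D*(-16 + 10))*C(4) = -37*(-16 + 10)*9 = -37*(-6)*9 = 222*9 = 1998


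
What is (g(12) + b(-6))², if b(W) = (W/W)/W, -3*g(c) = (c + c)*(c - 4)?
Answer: 148225/36 ≈ 4117.4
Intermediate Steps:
g(c) = -2*c*(-4 + c)/3 (g(c) = -(c + c)*(c - 4)/3 = -2*c*(-4 + c)/3)
b(W) = 1/W
(g(12) + b(-6))² = ((⅔)*12*(4 - 1*12) + 1/(-6))² = ((⅔)*12*(4 - 12) - ⅙)² = ((⅔)*12*(-8) - ⅙)² = (-64 - ⅙)² = (-385/6)² = 148225/36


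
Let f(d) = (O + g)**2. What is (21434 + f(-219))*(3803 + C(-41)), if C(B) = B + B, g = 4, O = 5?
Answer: 80057315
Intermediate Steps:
C(B) = 2*B
f(d) = 81 (f(d) = (5 + 4)**2 = 9**2 = 81)
(21434 + f(-219))*(3803 + C(-41)) = (21434 + 81)*(3803 + 2*(-41)) = 21515*(3803 - 82) = 21515*3721 = 80057315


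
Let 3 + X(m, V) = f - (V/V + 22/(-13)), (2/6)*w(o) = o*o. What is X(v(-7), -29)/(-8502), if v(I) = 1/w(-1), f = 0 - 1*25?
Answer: 355/110526 ≈ 0.0032119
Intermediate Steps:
w(o) = 3*o**2 (w(o) = 3*(o*o) = 3*o**2)
f = -25 (f = 0 - 25 = -25)
v(I) = 1/3 (v(I) = 1/(3*(-1)**2) = 1/(3*1) = 1/3)
X(m, V) = -355/13 (X(m, V) = -3 + (-25 - (V/V + 22/(-13))) = -3 + (-25 - (1 + 22*(-1/13))) = -3 + (-25 - (1 - 22/13)) = -3 + (-25 - 1*(-9/13)) = -3 + (-25 + 9/13) = -3 - 316/13 = -355/13)
X(v(-7), -29)/(-8502) = -355/13/(-8502) = -355/13*(-1/8502) = 355/110526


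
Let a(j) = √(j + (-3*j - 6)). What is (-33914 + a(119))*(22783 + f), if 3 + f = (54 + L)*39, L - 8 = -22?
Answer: -825466760 + 48680*I*√61 ≈ -8.2547e+8 + 3.802e+5*I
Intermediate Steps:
L = -14 (L = 8 - 22 = -14)
f = 1557 (f = -3 + (54 - 14)*39 = -3 + 40*39 = -3 + 1560 = 1557)
a(j) = √(-6 - 2*j) (a(j) = √(j + (-6 - 3*j)) = √(-6 - 2*j))
(-33914 + a(119))*(22783 + f) = (-33914 + √(-6 - 2*119))*(22783 + 1557) = (-33914 + √(-6 - 238))*24340 = (-33914 + √(-244))*24340 = (-33914 + 2*I*√61)*24340 = -825466760 + 48680*I*√61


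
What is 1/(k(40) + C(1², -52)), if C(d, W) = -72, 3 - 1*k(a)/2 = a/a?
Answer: -1/68 ≈ -0.014706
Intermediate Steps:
k(a) = 4 (k(a) = 6 - 2*a/a = 6 - 2*1 = 6 - 2 = 4)
1/(k(40) + C(1², -52)) = 1/(4 - 72) = 1/(-68) = -1/68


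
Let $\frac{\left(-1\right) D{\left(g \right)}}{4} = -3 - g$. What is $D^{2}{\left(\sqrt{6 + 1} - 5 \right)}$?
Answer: $176 - 64 \sqrt{7} \approx 6.6719$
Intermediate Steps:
$D{\left(g \right)} = 12 + 4 g$ ($D{\left(g \right)} = - 4 \left(-3 - g\right) = 12 + 4 g$)
$D^{2}{\left(\sqrt{6 + 1} - 5 \right)} = \left(12 + 4 \left(\sqrt{6 + 1} - 5\right)\right)^{2} = \left(12 + 4 \left(\sqrt{7} - 5\right)\right)^{2} = \left(12 + 4 \left(-5 + \sqrt{7}\right)\right)^{2} = \left(12 - \left(20 - 4 \sqrt{7}\right)\right)^{2} = \left(-8 + 4 \sqrt{7}\right)^{2}$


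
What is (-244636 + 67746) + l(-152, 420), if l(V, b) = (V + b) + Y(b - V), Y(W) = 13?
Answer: -176609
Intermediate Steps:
l(V, b) = 13 + V + b (l(V, b) = (V + b) + 13 = 13 + V + b)
(-244636 + 67746) + l(-152, 420) = (-244636 + 67746) + (13 - 152 + 420) = -176890 + 281 = -176609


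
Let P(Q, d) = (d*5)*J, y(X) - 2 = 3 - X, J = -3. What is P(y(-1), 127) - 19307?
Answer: -21212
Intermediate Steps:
y(X) = 5 - X (y(X) = 2 + (3 - X) = 5 - X)
P(Q, d) = -15*d (P(Q, d) = (d*5)*(-3) = (5*d)*(-3) = -15*d)
P(y(-1), 127) - 19307 = -15*127 - 19307 = -1905 - 19307 = -21212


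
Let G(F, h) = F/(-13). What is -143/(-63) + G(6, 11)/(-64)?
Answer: 59677/26208 ≈ 2.2771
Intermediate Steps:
G(F, h) = -F/13 (G(F, h) = F*(-1/13) = -F/13)
-143/(-63) + G(6, 11)/(-64) = -143/(-63) - 1/13*6/(-64) = -143*(-1/63) - 6/13*(-1/64) = 143/63 + 3/416 = 59677/26208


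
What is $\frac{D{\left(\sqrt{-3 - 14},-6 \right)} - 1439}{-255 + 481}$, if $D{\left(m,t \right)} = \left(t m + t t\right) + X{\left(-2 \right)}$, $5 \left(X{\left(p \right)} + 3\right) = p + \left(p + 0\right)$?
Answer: $- \frac{3517}{565} - \frac{3 i \sqrt{17}}{113} \approx -6.2248 - 0.10946 i$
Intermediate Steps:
$X{\left(p \right)} = -3 + \frac{2 p}{5}$ ($X{\left(p \right)} = -3 + \frac{p + \left(p + 0\right)}{5} = -3 + \frac{p + p}{5} = -3 + \frac{2 p}{5}$)
$D{\left(m,t \right)} = - \frac{19}{5} + t^{2} + m t$ ($D{\left(m,t \right)} = \left(t m + t t\right) + \left(-3 + \frac{2}{5} \left(-2\right)\right) = \left(m t + t^{2}\right) - \frac{19}{5} = \left(t^{2} + m t\right) - \frac{19}{5} = - \frac{19}{5} + t^{2} + m t$)
$\frac{D{\left(\sqrt{-3 - 14},-6 \right)} - 1439}{-255 + 481} = \frac{\left(- \frac{19}{5} + \left(-6\right)^{2} + \sqrt{-3 - 14} \left(-6\right)\right) - 1439}{-255 + 481} = \frac{\left(- \frac{19}{5} + 36 + \sqrt{-17} \left(-6\right)\right) - 1439}{226} = \left(\left(- \frac{19}{5} + 36 + i \sqrt{17} \left(-6\right)\right) - 1439\right) \frac{1}{226} = \left(\left(- \frac{19}{5} + 36 - 6 i \sqrt{17}\right) - 1439\right) \frac{1}{226} = \left(\left(\frac{161}{5} - 6 i \sqrt{17}\right) - 1439\right) \frac{1}{226} = \left(- \frac{7034}{5} - 6 i \sqrt{17}\right) \frac{1}{226} = - \frac{3517}{565} - \frac{3 i \sqrt{17}}{113}$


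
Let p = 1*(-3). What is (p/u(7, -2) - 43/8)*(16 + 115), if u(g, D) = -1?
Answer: -2489/8 ≈ -311.13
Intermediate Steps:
p = -3
(p/u(7, -2) - 43/8)*(16 + 115) = (-3/(-1) - 43/8)*(16 + 115) = (-3*(-1) - 43*⅛)*131 = (3 - 43/8)*131 = -19/8*131 = -2489/8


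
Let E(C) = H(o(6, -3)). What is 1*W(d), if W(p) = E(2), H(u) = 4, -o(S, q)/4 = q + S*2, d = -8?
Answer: 4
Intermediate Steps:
o(S, q) = -8*S - 4*q (o(S, q) = -4*(q + S*2) = -4*(q + 2*S) = -8*S - 4*q)
E(C) = 4
W(p) = 4
1*W(d) = 1*4 = 4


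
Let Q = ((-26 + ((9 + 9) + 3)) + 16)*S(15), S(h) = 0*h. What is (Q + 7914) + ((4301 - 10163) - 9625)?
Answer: -7573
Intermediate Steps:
S(h) = 0
Q = 0 (Q = ((-26 + ((9 + 9) + 3)) + 16)*0 = ((-26 + (18 + 3)) + 16)*0 = ((-26 + 21) + 16)*0 = (-5 + 16)*0 = 11*0 = 0)
(Q + 7914) + ((4301 - 10163) - 9625) = (0 + 7914) + ((4301 - 10163) - 9625) = 7914 + (-5862 - 9625) = 7914 - 15487 = -7573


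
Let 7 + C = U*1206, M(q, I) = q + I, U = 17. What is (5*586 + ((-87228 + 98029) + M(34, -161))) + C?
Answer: 34099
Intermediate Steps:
M(q, I) = I + q
C = 20495 (C = -7 + 17*1206 = -7 + 20502 = 20495)
(5*586 + ((-87228 + 98029) + M(34, -161))) + C = (5*586 + ((-87228 + 98029) + (-161 + 34))) + 20495 = (2930 + (10801 - 127)) + 20495 = (2930 + 10674) + 20495 = 13604 + 20495 = 34099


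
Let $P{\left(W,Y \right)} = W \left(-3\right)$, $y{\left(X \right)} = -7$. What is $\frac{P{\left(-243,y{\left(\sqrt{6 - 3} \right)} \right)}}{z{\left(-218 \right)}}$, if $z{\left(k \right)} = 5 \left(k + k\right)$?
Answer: $- \frac{729}{2180} \approx -0.3344$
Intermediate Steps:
$z{\left(k \right)} = 10 k$ ($z{\left(k \right)} = 5 \cdot 2 k = 10 k$)
$P{\left(W,Y \right)} = - 3 W$
$\frac{P{\left(-243,y{\left(\sqrt{6 - 3} \right)} \right)}}{z{\left(-218 \right)}} = \frac{\left(-3\right) \left(-243\right)}{10 \left(-218\right)} = \frac{729}{-2180} = 729 \left(- \frac{1}{2180}\right) = - \frac{729}{2180}$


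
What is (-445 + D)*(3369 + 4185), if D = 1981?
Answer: 11602944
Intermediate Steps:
(-445 + D)*(3369 + 4185) = (-445 + 1981)*(3369 + 4185) = 1536*7554 = 11602944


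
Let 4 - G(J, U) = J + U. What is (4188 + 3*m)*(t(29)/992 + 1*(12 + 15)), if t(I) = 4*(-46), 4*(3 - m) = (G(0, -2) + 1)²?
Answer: 55331325/496 ≈ 1.1156e+5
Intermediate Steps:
G(J, U) = 4 - J - U (G(J, U) = 4 - (J + U) = 4 + (-J - U) = 4 - J - U)
m = -37/4 (m = 3 - ((4 - 1*0 - 1*(-2)) + 1)²/4 = 3 - ((4 + 0 + 2) + 1)²/4 = 3 - (6 + 1)²/4 = 3 - ¼*7² = 3 - ¼*49 = 3 - 49/4 = -37/4 ≈ -9.2500)
t(I) = -184
(4188 + 3*m)*(t(29)/992 + 1*(12 + 15)) = (4188 + 3*(-37/4))*(-184/992 + 1*(12 + 15)) = (4188 - 111/4)*(-184*1/992 + 1*27) = 16641*(-23/124 + 27)/4 = (16641/4)*(3325/124) = 55331325/496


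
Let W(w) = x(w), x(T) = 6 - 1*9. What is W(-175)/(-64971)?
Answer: 1/21657 ≈ 4.6174e-5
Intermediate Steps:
x(T) = -3 (x(T) = 6 - 9 = -3)
W(w) = -3
W(-175)/(-64971) = -3/(-64971) = -3*(-1/64971) = 1/21657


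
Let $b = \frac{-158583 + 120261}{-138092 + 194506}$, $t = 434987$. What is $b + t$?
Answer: $\frac{12269659148}{28207} \approx 4.3499 \cdot 10^{5}$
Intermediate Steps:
$b = - \frac{19161}{28207}$ ($b = - \frac{38322}{56414} = \left(-38322\right) \frac{1}{56414} = - \frac{19161}{28207} \approx -0.6793$)
$b + t = - \frac{19161}{28207} + 434987 = \frac{12269659148}{28207}$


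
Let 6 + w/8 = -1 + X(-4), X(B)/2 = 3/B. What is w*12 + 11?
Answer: -805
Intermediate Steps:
X(B) = 6/B (X(B) = 2*(3/B) = 6/B)
w = -68 (w = -48 + 8*(-1 + 6/(-4)) = -48 + 8*(-1 + 6*(-¼)) = -48 + 8*(-1 - 3/2) = -48 + 8*(-5/2) = -48 - 20 = -68)
w*12 + 11 = -68*12 + 11 = -816 + 11 = -805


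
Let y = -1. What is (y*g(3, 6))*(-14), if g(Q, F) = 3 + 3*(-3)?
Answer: -84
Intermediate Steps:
g(Q, F) = -6 (g(Q, F) = 3 - 9 = -6)
(y*g(3, 6))*(-14) = -1*(-6)*(-14) = 6*(-14) = -84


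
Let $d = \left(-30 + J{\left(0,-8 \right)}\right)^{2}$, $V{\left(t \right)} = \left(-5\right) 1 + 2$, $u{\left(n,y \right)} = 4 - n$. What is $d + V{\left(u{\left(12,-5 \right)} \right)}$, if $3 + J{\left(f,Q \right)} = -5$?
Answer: $1441$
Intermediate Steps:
$J{\left(f,Q \right)} = -8$ ($J{\left(f,Q \right)} = -3 - 5 = -8$)
$V{\left(t \right)} = -3$ ($V{\left(t \right)} = -5 + 2 = -3$)
$d = 1444$ ($d = \left(-30 - 8\right)^{2} = \left(-38\right)^{2} = 1444$)
$d + V{\left(u{\left(12,-5 \right)} \right)} = 1444 - 3 = 1441$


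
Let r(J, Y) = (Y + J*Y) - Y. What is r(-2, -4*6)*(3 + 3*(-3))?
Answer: -288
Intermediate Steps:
r(J, Y) = J*Y
r(-2, -4*6)*(3 + 3*(-3)) = (-(-8)*6)*(3 + 3*(-3)) = (-2*(-24))*(3 - 9) = 48*(-6) = -288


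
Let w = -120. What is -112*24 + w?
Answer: -2808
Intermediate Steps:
-112*24 + w = -112*24 - 120 = -2688 - 120 = -2808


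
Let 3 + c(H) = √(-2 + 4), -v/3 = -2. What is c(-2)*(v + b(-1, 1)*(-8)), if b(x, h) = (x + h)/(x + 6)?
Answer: -18 + 6*√2 ≈ -9.5147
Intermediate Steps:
v = 6 (v = -3*(-2) = 6)
b(x, h) = (h + x)/(6 + x)
c(H) = -3 + √2 (c(H) = -3 + √(-2 + 4) = -3 + √2)
c(-2)*(v + b(-1, 1)*(-8)) = (-3 + √2)*(6 + ((1 - 1)/(6 - 1))*(-8)) = (-3 + √2)*(6 + (0/5)*(-8)) = (-3 + √2)*(6 + ((⅕)*0)*(-8)) = (-3 + √2)*(6 + 0*(-8)) = (-3 + √2)*(6 + 0) = (-3 + √2)*6 = -18 + 6*√2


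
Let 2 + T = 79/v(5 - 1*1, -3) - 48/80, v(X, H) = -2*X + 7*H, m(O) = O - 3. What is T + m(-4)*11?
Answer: -11937/145 ≈ -82.324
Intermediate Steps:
m(O) = -3 + O
T = -772/145 (T = -2 + (79/(-2*(5 - 1*1) + 7*(-3)) - 48/80) = -2 + (79/(-2*(5 - 1) - 21) - 48*1/80) = -2 + (79/(-2*4 - 21) - 3/5) = -2 + (79/(-8 - 21) - 3/5) = -2 + (79/(-29) - 3/5) = -2 + (79*(-1/29) - 3/5) = -2 + (-79/29 - 3/5) = -2 - 482/145 = -772/145 ≈ -5.3241)
T + m(-4)*11 = -772/145 + (-3 - 4)*11 = -772/145 - 7*11 = -772/145 - 77 = -11937/145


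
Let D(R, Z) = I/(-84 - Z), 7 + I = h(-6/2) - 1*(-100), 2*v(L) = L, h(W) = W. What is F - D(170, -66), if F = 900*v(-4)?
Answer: -1795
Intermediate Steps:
v(L) = L/2
I = 90 (I = -7 + (-6/2 - 1*(-100)) = -7 + (-6*½ + 100) = -7 + (-3 + 100) = -7 + 97 = 90)
F = -1800 (F = 900*((½)*(-4)) = 900*(-2) = -1800)
D(R, Z) = 90/(-84 - Z)
F - D(170, -66) = -1800 - (-90)/(84 - 66) = -1800 - (-90)/18 = -1800 - 1*(-5) = -1800 + 5 = -1795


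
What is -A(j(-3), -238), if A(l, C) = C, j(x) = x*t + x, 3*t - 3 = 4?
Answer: 238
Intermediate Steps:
t = 7/3 (t = 1 + (⅓)*4 = 1 + 4/3 = 7/3 ≈ 2.3333)
j(x) = 10*x/3 (j(x) = x*(7/3) + x = 7*x/3 + x = 10*x/3)
-A(j(-3), -238) = -1*(-238) = 238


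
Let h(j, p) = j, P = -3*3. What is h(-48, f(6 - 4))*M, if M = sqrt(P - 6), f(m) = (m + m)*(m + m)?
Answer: -48*I*sqrt(15) ≈ -185.9*I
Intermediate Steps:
P = -9
f(m) = 4*m**2 (f(m) = (2*m)*(2*m) = 4*m**2)
M = I*sqrt(15) (M = sqrt(-9 - 6) = sqrt(-15) = I*sqrt(15) ≈ 3.873*I)
h(-48, f(6 - 4))*M = -48*I*sqrt(15)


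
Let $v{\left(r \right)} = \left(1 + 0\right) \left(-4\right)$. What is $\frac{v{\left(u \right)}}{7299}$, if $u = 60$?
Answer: $- \frac{4}{7299} \approx -0.00054802$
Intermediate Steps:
$v{\left(r \right)} = -4$ ($v{\left(r \right)} = 1 \left(-4\right) = -4$)
$\frac{v{\left(u \right)}}{7299} = - \frac{4}{7299}$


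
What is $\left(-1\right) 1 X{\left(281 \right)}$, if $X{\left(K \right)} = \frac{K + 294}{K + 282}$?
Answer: $- \frac{575}{563} \approx -1.0213$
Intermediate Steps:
$X{\left(K \right)} = \frac{294 + K}{282 + K}$
$\left(-1\right) 1 X{\left(281 \right)} = \left(-1\right) 1 \frac{294 + 281}{282 + 281} = - \frac{575}{563}$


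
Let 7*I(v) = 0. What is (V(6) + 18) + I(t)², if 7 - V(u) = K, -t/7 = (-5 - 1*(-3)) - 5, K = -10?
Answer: 35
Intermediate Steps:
t = 49 (t = -7*((-5 - 1*(-3)) - 5) = -7*((-5 + 3) - 5) = -7*(-2 - 5) = -7*(-7) = 49)
V(u) = 17 (V(u) = 7 - 1*(-10) = 7 + 10 = 17)
I(v) = 0 (I(v) = (⅐)*0 = 0)
(V(6) + 18) + I(t)² = (17 + 18) + 0² = 35 + 0 = 35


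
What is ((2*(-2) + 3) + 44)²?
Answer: 1849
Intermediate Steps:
((2*(-2) + 3) + 44)² = ((-4 + 3) + 44)² = (-1 + 44)² = 43² = 1849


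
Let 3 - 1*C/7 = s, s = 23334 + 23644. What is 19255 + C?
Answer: -309570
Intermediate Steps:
s = 46978
C = -328825 (C = 21 - 7*46978 = 21 - 328846 = -328825)
19255 + C = 19255 - 328825 = -309570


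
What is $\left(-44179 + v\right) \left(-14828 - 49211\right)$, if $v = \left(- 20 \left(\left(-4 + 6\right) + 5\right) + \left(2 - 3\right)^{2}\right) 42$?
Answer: $3203038663$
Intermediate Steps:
$v = -5838$ ($v = \left(- 20 \left(2 + 5\right) + \left(-1\right)^{2}\right) 42 = \left(\left(-20\right) 7 + 1\right) 42 = \left(-140 + 1\right) 42 = \left(-139\right) 42 = -5838$)
$\left(-44179 + v\right) \left(-14828 - 49211\right) = \left(-44179 - 5838\right) \left(-14828 - 49211\right) = \left(-50017\right) \left(-64039\right) = 3203038663$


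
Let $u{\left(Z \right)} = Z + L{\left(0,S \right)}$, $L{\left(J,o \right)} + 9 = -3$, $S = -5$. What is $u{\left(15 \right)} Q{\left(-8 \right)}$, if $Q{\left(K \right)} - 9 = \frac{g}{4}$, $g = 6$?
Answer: $\frac{63}{2} \approx 31.5$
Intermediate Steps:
$L{\left(J,o \right)} = -12$ ($L{\left(J,o \right)} = -9 - 3 = -12$)
$u{\left(Z \right)} = -12 + Z$ ($u{\left(Z \right)} = Z - 12 = -12 + Z$)
$Q{\left(K \right)} = \frac{21}{2}$ ($Q{\left(K \right)} = 9 + \frac{6}{4} = 9 + 6 \cdot \frac{1}{4} = 9 + \frac{3}{2} = \frac{21}{2}$)
$u{\left(15 \right)} Q{\left(-8 \right)} = \left(-12 + 15\right) \frac{21}{2} = 3 \cdot \frac{21}{2} = \frac{63}{2}$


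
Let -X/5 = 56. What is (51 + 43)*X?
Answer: -26320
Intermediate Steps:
X = -280 (X = -5*56 = -280)
(51 + 43)*X = (51 + 43)*(-280) = 94*(-280) = -26320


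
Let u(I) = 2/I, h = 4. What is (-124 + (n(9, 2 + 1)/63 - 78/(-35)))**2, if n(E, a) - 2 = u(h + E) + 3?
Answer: 248321825761/16769025 ≈ 14808.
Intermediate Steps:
n(E, a) = 5 + 2/(4 + E) (n(E, a) = 2 + (2/(4 + E) + 3) = 2 + (3 + 2/(4 + E)) = 5 + 2/(4 + E))
(-124 + (n(9, 2 + 1)/63 - 78/(-35)))**2 = (-124 + (((22 + 5*9)/(4 + 9))/63 - 78/(-35)))**2 = (-124 + (((22 + 45)/13)*(1/63) - 78*(-1/35)))**2 = (-124 + (((1/13)*67)*(1/63) + 78/35))**2 = (-124 + ((67/13)*(1/63) + 78/35))**2 = (-124 + (67/819 + 78/35))**2 = (-124 + 9461/4095)**2 = (-498319/4095)**2 = 248321825761/16769025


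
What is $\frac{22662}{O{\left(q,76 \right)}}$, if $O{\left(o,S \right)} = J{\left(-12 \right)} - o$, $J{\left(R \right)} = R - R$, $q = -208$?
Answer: $\frac{11331}{104} \approx 108.95$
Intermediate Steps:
$J{\left(R \right)} = 0$
$O{\left(o,S \right)} = - o$ ($O{\left(o,S \right)} = 0 - o = - o$)
$\frac{22662}{O{\left(q,76 \right)}} = \frac{22662}{\left(-1\right) \left(-208\right)} = \frac{22662}{208} = 22662 \cdot \frac{1}{208} = \frac{11331}{104}$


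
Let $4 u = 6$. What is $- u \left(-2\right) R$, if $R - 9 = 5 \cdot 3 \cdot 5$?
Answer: $252$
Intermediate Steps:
$u = \frac{3}{2}$ ($u = \frac{1}{4} \cdot 6 = \frac{3}{2} \approx 1.5$)
$R = 84$ ($R = 9 + 5 \cdot 3 \cdot 5 = 9 + 15 \cdot 5 = 9 + 75 = 84$)
$- u \left(-2\right) R = - \frac{3}{2} \left(-2\right) 84 = - \left(-3\right) 84 = \left(-1\right) \left(-252\right) = 252$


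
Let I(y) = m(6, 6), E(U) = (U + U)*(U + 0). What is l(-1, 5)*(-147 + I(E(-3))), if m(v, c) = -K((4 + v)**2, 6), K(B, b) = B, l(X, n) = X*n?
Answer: 1235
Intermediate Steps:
E(U) = 2*U**2 (E(U) = (2*U)*U = 2*U**2)
m(v, c) = -(4 + v)**2
I(y) = -100 (I(y) = -(4 + 6)**2 = -1*10**2 = -1*100 = -100)
l(-1, 5)*(-147 + I(E(-3))) = (-1*5)*(-147 - 100) = -5*(-247) = 1235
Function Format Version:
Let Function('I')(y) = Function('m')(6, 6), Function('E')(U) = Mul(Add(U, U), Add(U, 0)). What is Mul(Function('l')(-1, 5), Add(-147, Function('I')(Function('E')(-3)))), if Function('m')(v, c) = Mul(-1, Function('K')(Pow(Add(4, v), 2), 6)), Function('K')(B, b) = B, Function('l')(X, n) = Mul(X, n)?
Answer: 1235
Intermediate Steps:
Function('E')(U) = Mul(2, Pow(U, 2)) (Function('E')(U) = Mul(Mul(2, U), U) = Mul(2, Pow(U, 2)))
Function('m')(v, c) = Mul(-1, Pow(Add(4, v), 2))
Function('I')(y) = -100 (Function('I')(y) = Mul(-1, Pow(Add(4, 6), 2)) = Mul(-1, Pow(10, 2)) = Mul(-1, 100) = -100)
Mul(Function('l')(-1, 5), Add(-147, Function('I')(Function('E')(-3)))) = Mul(Mul(-1, 5), Add(-147, -100)) = Mul(-5, -247) = 1235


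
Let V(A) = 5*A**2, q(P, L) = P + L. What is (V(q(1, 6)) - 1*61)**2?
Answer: 33856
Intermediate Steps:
q(P, L) = L + P
(V(q(1, 6)) - 1*61)**2 = (5*(6 + 1)**2 - 1*61)**2 = (5*7**2 - 61)**2 = (5*49 - 61)**2 = (245 - 61)**2 = 184**2 = 33856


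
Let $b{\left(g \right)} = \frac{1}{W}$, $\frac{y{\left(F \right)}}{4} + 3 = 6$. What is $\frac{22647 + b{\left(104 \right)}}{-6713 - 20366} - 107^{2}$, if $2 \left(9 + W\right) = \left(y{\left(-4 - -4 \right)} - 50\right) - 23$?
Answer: $- \frac{24493959320}{2139241} \approx -11450.0$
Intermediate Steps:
$y{\left(F \right)} = 12$ ($y{\left(F \right)} = -12 + 4 \cdot 6 = -12 + 24 = 12$)
$W = - \frac{79}{2}$ ($W = -9 + \frac{\left(12 - 50\right) - 23}{2} = -9 + \frac{-38 - 23}{2} = -9 + \frac{1}{2} \left(-61\right) = -9 - \frac{61}{2} = - \frac{79}{2} \approx -39.5$)
$b{\left(g \right)} = - \frac{2}{79}$ ($b{\left(g \right)} = \frac{1}{- \frac{79}{2}} = - \frac{2}{79}$)
$\frac{22647 + b{\left(104 \right)}}{-6713 - 20366} - 107^{2} = \frac{22647 - \frac{2}{79}}{-6713 - 20366} - 107^{2} = \frac{1789111}{79 \left(-27079\right)} - 11449 = \frac{1789111}{79} \left(- \frac{1}{27079}\right) - 11449 = - \frac{1789111}{2139241} - 11449 = - \frac{24493959320}{2139241}$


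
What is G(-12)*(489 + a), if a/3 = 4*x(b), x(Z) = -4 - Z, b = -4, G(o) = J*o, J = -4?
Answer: 23472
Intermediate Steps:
G(o) = -4*o
a = 0 (a = 3*(4*(-4 - 1*(-4))) = 3*(4*(-4 + 4)) = 3*(4*0) = 3*0 = 0)
G(-12)*(489 + a) = (-4*(-12))*(489 + 0) = 48*489 = 23472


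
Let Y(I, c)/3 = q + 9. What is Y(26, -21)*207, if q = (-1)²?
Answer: 6210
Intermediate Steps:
q = 1
Y(I, c) = 30 (Y(I, c) = 3*(1 + 9) = 3*10 = 30)
Y(26, -21)*207 = 30*207 = 6210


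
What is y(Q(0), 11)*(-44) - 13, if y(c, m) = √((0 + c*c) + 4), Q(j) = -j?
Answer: -101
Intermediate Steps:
y(c, m) = √(4 + c²) (y(c, m) = √((0 + c²) + 4) = √(c² + 4) = √(4 + c²))
y(Q(0), 11)*(-44) - 13 = √(4 + (-1*0)²)*(-44) - 13 = √(4 + 0²)*(-44) - 13 = √(4 + 0)*(-44) - 13 = √4*(-44) - 13 = 2*(-44) - 13 = -88 - 13 = -101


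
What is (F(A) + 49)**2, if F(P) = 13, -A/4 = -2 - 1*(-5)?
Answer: 3844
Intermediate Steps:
A = -12 (A = -4*(-2 - 1*(-5)) = -4*(-2 + 5) = -4*3 = -12)
(F(A) + 49)**2 = (13 + 49)**2 = 62**2 = 3844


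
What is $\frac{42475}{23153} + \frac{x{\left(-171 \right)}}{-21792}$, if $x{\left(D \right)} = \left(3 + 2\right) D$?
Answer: $\frac{315137005}{168183392} \approx 1.8738$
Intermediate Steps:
$x{\left(D \right)} = 5 D$
$\frac{42475}{23153} + \frac{x{\left(-171 \right)}}{-21792} = \frac{42475}{23153} + \frac{5 \left(-171\right)}{-21792} = 42475 \cdot \frac{1}{23153} - - \frac{285}{7264} = \frac{42475}{23153} + \frac{285}{7264} = \frac{315137005}{168183392}$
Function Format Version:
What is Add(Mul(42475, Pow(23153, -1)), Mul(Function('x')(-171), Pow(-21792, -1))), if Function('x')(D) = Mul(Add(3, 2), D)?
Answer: Rational(315137005, 168183392) ≈ 1.8738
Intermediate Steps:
Function('x')(D) = Mul(5, D)
Add(Mul(42475, Pow(23153, -1)), Mul(Function('x')(-171), Pow(-21792, -1))) = Add(Mul(42475, Pow(23153, -1)), Mul(Mul(5, -171), Pow(-21792, -1))) = Add(Mul(42475, Rational(1, 23153)), Mul(-855, Rational(-1, 21792))) = Add(Rational(42475, 23153), Rational(285, 7264)) = Rational(315137005, 168183392)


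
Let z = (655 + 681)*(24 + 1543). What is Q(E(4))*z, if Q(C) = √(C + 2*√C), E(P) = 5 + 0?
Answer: 2093512*√(5 + 2*√5) ≈ 6.4432e+6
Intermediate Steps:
E(P) = 5
z = 2093512 (z = 1336*1567 = 2093512)
Q(E(4))*z = √(5 + 2*√5)*2093512 = 2093512*√(5 + 2*√5)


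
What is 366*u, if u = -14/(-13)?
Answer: 5124/13 ≈ 394.15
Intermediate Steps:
u = 14/13 (u = -14*(-1/13) = 14/13 ≈ 1.0769)
366*u = 366*(14/13) = 5124/13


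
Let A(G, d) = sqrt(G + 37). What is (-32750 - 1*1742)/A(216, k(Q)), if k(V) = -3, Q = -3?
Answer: -34492*sqrt(253)/253 ≈ -2168.5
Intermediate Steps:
A(G, d) = sqrt(37 + G)
(-32750 - 1*1742)/A(216, k(Q)) = (-32750 - 1*1742)/(sqrt(37 + 216)) = (-32750 - 1742)/(sqrt(253)) = -34492*sqrt(253)/253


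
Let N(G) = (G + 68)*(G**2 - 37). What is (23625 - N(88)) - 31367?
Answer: -1210034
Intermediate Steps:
N(G) = (-37 + G**2)*(68 + G) (N(G) = (68 + G)*(-37 + G**2) = (-37 + G**2)*(68 + G))
(23625 - N(88)) - 31367 = (23625 - (-2516 + 88**3 - 37*88 + 68*88**2)) - 31367 = (23625 - (-2516 + 681472 - 3256 + 68*7744)) - 31367 = (23625 - (-2516 + 681472 - 3256 + 526592)) - 31367 = (23625 - 1*1202292) - 31367 = (23625 - 1202292) - 31367 = -1178667 - 31367 = -1210034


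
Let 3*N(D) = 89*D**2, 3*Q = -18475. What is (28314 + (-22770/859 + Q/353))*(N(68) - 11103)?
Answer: 9726759511696033/2729043 ≈ 3.5642e+9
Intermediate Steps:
Q = -18475/3 (Q = (1/3)*(-18475) = -18475/3 ≈ -6158.3)
N(D) = 89*D**2/3 (N(D) = (89*D**2)/3 = 89*D**2/3)
(28314 + (-22770/859 + Q/353))*(N(68) - 11103) = (28314 + (-22770/859 - 18475/3/353))*((89/3)*68**2 - 11103) = (28314 + (-22770*1/859 - 18475/3*1/353))*((89/3)*4624 - 11103) = (28314 + (-22770/859 - 18475/1059))*(411536/3 - 11103) = (28314 - 39983455/909681)*(378227/3) = (25716724379/909681)*(378227/3) = 9726759511696033/2729043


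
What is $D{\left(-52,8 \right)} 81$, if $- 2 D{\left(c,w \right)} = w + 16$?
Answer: $-972$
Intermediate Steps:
$D{\left(c,w \right)} = -8 - \frac{w}{2}$ ($D{\left(c,w \right)} = - \frac{w + 16}{2} = - \frac{16 + w}{2} = -8 - \frac{w}{2}$)
$D{\left(-52,8 \right)} 81 = \left(-8 - 4\right) 81 = \left(-12\right) 81 = -972$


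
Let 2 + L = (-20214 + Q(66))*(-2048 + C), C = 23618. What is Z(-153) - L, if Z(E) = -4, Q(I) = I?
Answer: 434592358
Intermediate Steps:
L = -434592362 (L = -2 + (-20214 + 66)*(-2048 + 23618) = -2 - 20148*21570 = -2 - 434592360 = -434592362)
Z(-153) - L = -4 - 1*(-434592362) = -4 + 434592362 = 434592358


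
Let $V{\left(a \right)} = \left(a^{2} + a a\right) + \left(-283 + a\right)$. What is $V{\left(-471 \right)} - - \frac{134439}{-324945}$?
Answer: $\frac{47975701507}{108315} \approx 4.4293 \cdot 10^{5}$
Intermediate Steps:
$V{\left(a \right)} = -283 + a + 2 a^{2}$ ($V{\left(a \right)} = \left(a^{2} + a^{2}\right) + \left(-283 + a\right) = 2 a^{2} + \left(-283 + a\right) = -283 + a + 2 a^{2}$)
$V{\left(-471 \right)} - - \frac{134439}{-324945} = \left(-283 - 471 + 2 \left(-471\right)^{2}\right) - - \frac{134439}{-324945} = \left(-283 - 471 + 2 \cdot 221841\right) - \left(-134439\right) \left(- \frac{1}{324945}\right) = \left(-283 - 471 + 443682\right) - \frac{44813}{108315} = 442928 - \frac{44813}{108315} = \frac{47975701507}{108315}$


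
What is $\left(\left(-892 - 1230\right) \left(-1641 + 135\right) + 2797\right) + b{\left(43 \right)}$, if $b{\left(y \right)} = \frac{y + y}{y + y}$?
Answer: $3198530$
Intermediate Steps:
$b{\left(y \right)} = 1$ ($b{\left(y \right)} = \frac{2 y}{2 y} = 2 y \frac{1}{2 y} = 1$)
$\left(\left(-892 - 1230\right) \left(-1641 + 135\right) + 2797\right) + b{\left(43 \right)} = \left(\left(-892 - 1230\right) \left(-1641 + 135\right) + 2797\right) + 1 = \left(\left(-2122\right) \left(-1506\right) + 2797\right) + 1 = \left(3195732 + 2797\right) + 1 = 3198529 + 1 = 3198530$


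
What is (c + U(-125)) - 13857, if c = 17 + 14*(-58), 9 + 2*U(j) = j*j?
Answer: -6844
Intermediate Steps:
U(j) = -9/2 + j²/2 (U(j) = -9/2 + (j*j)/2 = -9/2 + j²/2)
c = -795 (c = 17 - 812 = -795)
(c + U(-125)) - 13857 = (-795 + (-9/2 + (½)*(-125)²)) - 13857 = (-795 + (-9/2 + (½)*15625)) - 13857 = (-795 + (-9/2 + 15625/2)) - 13857 = (-795 + 7808) - 13857 = 7013 - 13857 = -6844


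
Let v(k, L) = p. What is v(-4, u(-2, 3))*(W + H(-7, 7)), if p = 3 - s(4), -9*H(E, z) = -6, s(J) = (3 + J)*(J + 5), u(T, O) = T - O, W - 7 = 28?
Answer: -2140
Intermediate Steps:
W = 35 (W = 7 + 28 = 35)
s(J) = (3 + J)*(5 + J)
H(E, z) = ⅔ (H(E, z) = -⅑*(-6) = ⅔)
p = -60 (p = 3 - (15 + 4² + 8*4) = 3 - (15 + 16 + 32) = 3 - 1*63 = 3 - 63 = -60)
v(k, L) = -60
v(-4, u(-2, 3))*(W + H(-7, 7)) = -60*(35 + ⅔) = -60*107/3 = -2140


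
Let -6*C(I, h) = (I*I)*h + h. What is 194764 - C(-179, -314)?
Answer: -4446302/3 ≈ -1.4821e+6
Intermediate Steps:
C(I, h) = -h/6 - h*I**2/6 (C(I, h) = -((I*I)*h + h)/6 = -(I**2*h + h)/6 = -(h*I**2 + h)/6 = -(h + h*I**2)/6 = -h/6 - h*I**2/6)
194764 - C(-179, -314) = 194764 - (-1)*(-314)*(1 + (-179)**2)/6 = 194764 - (-1)*(-314)*(1 + 32041)/6 = 194764 - (-1)*(-314)*32042/6 = 194764 - 1*5030594/3 = 194764 - 5030594/3 = -4446302/3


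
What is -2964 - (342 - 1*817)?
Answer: -2489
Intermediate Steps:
-2964 - (342 - 1*817) = -2964 - (342 - 817) = -2964 - 1*(-475) = -2964 + 475 = -2489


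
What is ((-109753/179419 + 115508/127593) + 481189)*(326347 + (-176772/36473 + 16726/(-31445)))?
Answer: 4122937858000014162437401119202/26255383505458137495 ≈ 1.5703e+11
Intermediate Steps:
((-109753/179419 + 115508/127593) + 481189)*(326347 + (-176772/36473 + 16726/(-31445))) = ((-109753*1/179419 + 115508*(1/127593)) + 481189)*(326347 + (-176772*1/36473 + 16726*(-1/31445))) = ((-109753/179419 + 115508/127593) + 481189)*(326347 + (-176772/36473 - 16726/31445)) = (6720615323/22892608467 + 481189)*(326347 - 6168642938/1146893485) = (11015678096242586/22892608467)*(374279079506357/1146893485) = 4122937858000014162437401119202/26255383505458137495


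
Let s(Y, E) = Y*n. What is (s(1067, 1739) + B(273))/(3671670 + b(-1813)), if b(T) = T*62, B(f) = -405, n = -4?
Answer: -4673/3559264 ≈ -0.0013129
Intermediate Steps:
s(Y, E) = -4*Y (s(Y, E) = Y*(-4) = -4*Y)
b(T) = 62*T
(s(1067, 1739) + B(273))/(3671670 + b(-1813)) = (-4*1067 - 405)/(3671670 + 62*(-1813)) = (-4268 - 405)/(3671670 - 112406) = -4673/3559264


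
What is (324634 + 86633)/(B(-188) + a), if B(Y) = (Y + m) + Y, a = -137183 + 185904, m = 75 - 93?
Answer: 137089/16109 ≈ 8.5101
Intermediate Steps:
m = -18
a = 48721
B(Y) = -18 + 2*Y (B(Y) = (Y - 18) + Y = (-18 + Y) + Y = -18 + 2*Y)
(324634 + 86633)/(B(-188) + a) = (324634 + 86633)/((-18 + 2*(-188)) + 48721) = 411267/((-18 - 376) + 48721) = 411267/(-394 + 48721) = 411267/48327 = 411267*(1/48327) = 137089/16109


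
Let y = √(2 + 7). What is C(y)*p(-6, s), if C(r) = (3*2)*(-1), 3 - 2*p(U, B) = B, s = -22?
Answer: -75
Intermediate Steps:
p(U, B) = 3/2 - B/2
y = 3 (y = √9 = 3)
C(r) = -6 (C(r) = 6*(-1) = -6)
C(y)*p(-6, s) = -6*(3/2 - ½*(-22)) = -6*(3/2 + 11) = -6*25/2 = -75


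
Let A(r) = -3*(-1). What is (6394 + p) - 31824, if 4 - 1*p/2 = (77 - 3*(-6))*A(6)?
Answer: -25992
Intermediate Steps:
A(r) = 3
p = -562 (p = 8 - 2*(77 - 3*(-6))*3 = 8 - 2*(77 + 18)*3 = 8 - 190*3 = 8 - 2*285 = 8 - 570 = -562)
(6394 + p) - 31824 = (6394 - 562) - 31824 = 5832 - 31824 = -25992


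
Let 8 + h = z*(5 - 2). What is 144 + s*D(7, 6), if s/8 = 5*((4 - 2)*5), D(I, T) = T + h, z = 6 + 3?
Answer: 10144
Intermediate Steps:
z = 9
h = 19 (h = -8 + 9*(5 - 2) = -8 + 9*3 = -8 + 27 = 19)
D(I, T) = 19 + T (D(I, T) = T + 19 = 19 + T)
s = 400 (s = 8*(5*((4 - 2)*5)) = 8*(5*(2*5)) = 8*(5*10) = 8*50 = 400)
144 + s*D(7, 6) = 144 + 400*(19 + 6) = 144 + 400*25 = 144 + 10000 = 10144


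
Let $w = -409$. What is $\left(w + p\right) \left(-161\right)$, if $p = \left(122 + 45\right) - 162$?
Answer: $65044$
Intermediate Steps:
$p = 5$ ($p = 167 - 162 = 5$)
$\left(w + p\right) \left(-161\right) = \left(-409 + 5\right) \left(-161\right) = \left(-404\right) \left(-161\right) = 65044$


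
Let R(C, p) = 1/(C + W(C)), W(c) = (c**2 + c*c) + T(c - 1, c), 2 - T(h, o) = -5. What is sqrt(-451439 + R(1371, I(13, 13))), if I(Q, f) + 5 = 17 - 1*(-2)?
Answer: I*sqrt(1596126196271966935)/1880330 ≈ 671.89*I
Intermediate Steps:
T(h, o) = 7 (T(h, o) = 2 - 1*(-5) = 2 + 5 = 7)
I(Q, f) = 14 (I(Q, f) = -5 + (17 - 1*(-2)) = -5 + (17 + 2) = -5 + 19 = 14)
W(c) = 7 + 2*c**2 (W(c) = (c**2 + c*c) + 7 = (c**2 + c**2) + 7 = 2*c**2 + 7 = 7 + 2*c**2)
R(C, p) = 1/(7 + C + 2*C**2) (R(C, p) = 1/(C + (7 + 2*C**2)) = 1/(7 + C + 2*C**2))
sqrt(-451439 + R(1371, I(13, 13))) = sqrt(-451439 + 1/(7 + 1371 + 2*1371**2)) = sqrt(-451439 + 1/(7 + 1371 + 2*1879641)) = sqrt(-451439 + 1/(7 + 1371 + 3759282)) = sqrt(-451439 + 1/3760660) = sqrt(-1697708589739/3760660) = I*sqrt(1596126196271966935)/1880330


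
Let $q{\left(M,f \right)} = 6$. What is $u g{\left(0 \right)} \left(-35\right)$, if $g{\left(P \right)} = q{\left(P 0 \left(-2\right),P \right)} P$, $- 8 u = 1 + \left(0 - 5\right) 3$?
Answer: $0$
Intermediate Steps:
$u = \frac{7}{4}$ ($u = - \frac{1 + \left(0 - 5\right) 3}{8} = - \frac{1 - 15}{8} = \left(- \frac{1}{8}\right) \left(-14\right) = \frac{7}{4} \approx 1.75$)
$g{\left(P \right)} = 6 P$
$u g{\left(0 \right)} \left(-35\right) = \frac{7 \cdot 6 \cdot 0}{4} \left(-35\right) = \frac{7}{4} \cdot 0 \left(-35\right) = 0 \left(-35\right) = 0$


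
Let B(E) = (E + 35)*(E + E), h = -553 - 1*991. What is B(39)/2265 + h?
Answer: -1163796/755 ≈ -1541.5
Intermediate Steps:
h = -1544 (h = -553 - 991 = -1544)
B(E) = 2*E*(35 + E) (B(E) = (35 + E)*(2*E) = 2*E*(35 + E))
B(39)/2265 + h = (2*39*(35 + 39))/2265 - 1544 = (2*39*74)*(1/2265) - 1544 = 5772*(1/2265) - 1544 = 1924/755 - 1544 = -1163796/755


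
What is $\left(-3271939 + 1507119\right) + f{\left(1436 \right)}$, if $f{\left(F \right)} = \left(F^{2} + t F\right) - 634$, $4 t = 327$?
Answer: $414035$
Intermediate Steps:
$t = \frac{327}{4}$ ($t = \frac{1}{4} \cdot 327 = \frac{327}{4} \approx 81.75$)
$f{\left(F \right)} = -634 + F^{2} + \frac{327 F}{4}$ ($f{\left(F \right)} = \left(F^{2} + \frac{327 F}{4}\right) - 634 = -634 + F^{2} + \frac{327 F}{4}$)
$\left(-3271939 + 1507119\right) + f{\left(1436 \right)} = \left(-3271939 + 1507119\right) + \left(-634 + 1436^{2} + \frac{327}{4} \cdot 1436\right) = -1764820 + \left(-634 + 2062096 + 117393\right) = -1764820 + 2178855 = 414035$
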